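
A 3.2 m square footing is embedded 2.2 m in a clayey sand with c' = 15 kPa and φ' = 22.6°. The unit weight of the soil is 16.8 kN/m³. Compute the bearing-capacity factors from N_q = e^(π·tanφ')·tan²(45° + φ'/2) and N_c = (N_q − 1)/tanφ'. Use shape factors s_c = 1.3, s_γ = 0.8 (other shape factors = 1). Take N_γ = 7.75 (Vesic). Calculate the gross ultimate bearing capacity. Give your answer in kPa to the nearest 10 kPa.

tan22.6° = 0.4163, so N_q = e^(π×0.4163)·tan²(56.3°) = 3.698 × 2.248 = 8.31.
N_c = (8.31 − 1)/tan22.6° = 17.57.
Overburden at base level: q = 16.8 × 2.2 = 36.96 kPa.
Cohesion term c·N_c·s_c = 15 × 17.57 × 1.3 = 342.61 kPa; surcharge term q·N_q = 36.96 × 8.3136 = 307.27 kPa; self-weight term 0.5·γ·B·N_γ·s_γ = 0.5 × 16.8 × 3.2 × 7.75 × 0.8 = 166.66 kPa.
q_ult = 342.61 + 307.27 + 166.66 = 816.54 kPa.

q_ult ≈ 820 kPa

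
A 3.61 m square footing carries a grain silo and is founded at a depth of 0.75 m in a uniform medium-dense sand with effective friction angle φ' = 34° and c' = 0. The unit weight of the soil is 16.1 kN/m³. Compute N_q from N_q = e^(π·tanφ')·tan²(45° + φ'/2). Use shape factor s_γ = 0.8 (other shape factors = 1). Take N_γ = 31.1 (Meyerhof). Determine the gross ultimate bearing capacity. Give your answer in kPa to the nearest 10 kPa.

tan34° = 0.6745, so N_q = e^(π×0.6745)·tan²(62°) = 8.323 × 3.537 = 29.44.
q = γ·D_f = 16.1 × 0.75 = 12.075 kPa.
q·N_q = 12.075 × 29.44 = 355.49 kPa
0.5·γ·B·N_γ·s_γ = 0.5 × 16.1 × 3.61 × 31.1 × 0.8 = 723.03 kPa
q_ult = 355.49 + 723.03 = 1078.5 kPa.

q_ult ≈ 1080 kPa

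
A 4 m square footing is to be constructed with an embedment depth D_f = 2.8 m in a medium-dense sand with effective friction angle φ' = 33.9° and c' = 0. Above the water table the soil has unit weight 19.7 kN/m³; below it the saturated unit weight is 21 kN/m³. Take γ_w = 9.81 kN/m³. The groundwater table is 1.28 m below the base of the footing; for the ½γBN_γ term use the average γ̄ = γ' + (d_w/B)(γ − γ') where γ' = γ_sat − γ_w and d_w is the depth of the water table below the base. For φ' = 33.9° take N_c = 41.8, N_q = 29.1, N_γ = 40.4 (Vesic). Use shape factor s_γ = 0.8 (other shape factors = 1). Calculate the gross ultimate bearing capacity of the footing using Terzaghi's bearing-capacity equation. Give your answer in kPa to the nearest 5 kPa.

q_ult ≈ 2505 kPa

q = γ·D_f = 19.7 × 2.8 = 55.16 kPa.
γ' = 11.19 kN/m³; averaging over the depth B below the base, γ̄ = γ' + (d_w/B)(γ − γ') = 13.913 kN/m³.
q·N_q = 55.16 × 29.1 = 1605.2 kPa
0.5·γ·B·N_γ·s_γ = 0.5 × 13.913 × 4 × 40.4 × 0.8 = 899.35 kPa
q_ult = 1605.2 + 899.35 = 2504.5 kPa.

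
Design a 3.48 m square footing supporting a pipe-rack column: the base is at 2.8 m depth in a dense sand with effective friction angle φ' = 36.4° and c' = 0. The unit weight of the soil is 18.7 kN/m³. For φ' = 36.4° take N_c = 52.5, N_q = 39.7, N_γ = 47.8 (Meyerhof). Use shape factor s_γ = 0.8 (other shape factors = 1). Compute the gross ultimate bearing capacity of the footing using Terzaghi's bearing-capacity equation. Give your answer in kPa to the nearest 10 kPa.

q_ult ≈ 3320 kPa

Effective surcharge at the founding depth q = γ·D_f = 18.7 × 2.8 = 52.36 kPa.
q_ult = q·N_q + 0.5·γ·B·N_γ·s_γ
     = 52.36 × 39.7 + 0.5 × 18.7 × 3.48 × 47.8 × 0.8
     = 2078.7 + 1244.3 = 3322.9 kPa.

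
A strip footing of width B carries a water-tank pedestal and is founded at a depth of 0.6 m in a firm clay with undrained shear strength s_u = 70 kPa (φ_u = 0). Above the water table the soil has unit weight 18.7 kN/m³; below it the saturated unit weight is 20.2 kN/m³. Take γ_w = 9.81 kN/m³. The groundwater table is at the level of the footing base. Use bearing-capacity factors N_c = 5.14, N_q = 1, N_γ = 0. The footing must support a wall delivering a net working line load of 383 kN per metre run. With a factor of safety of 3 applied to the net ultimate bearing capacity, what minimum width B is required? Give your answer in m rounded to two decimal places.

q = γ·D_f = 18.7 × 0.6 = 11.22 kPa.
c·N_c = 70 × 5.14 = 359.8 kPa
q·N_q = 11.22 × 1 = 11.22 kPa
q_ult = 359.8 + 11.22 = 371.02 kPa.
For φ = 0 the ½γBN_γ term vanishes, so q_ult is independent of B. q_net = 371.02 − 11.22 = 359.8 kPa; q_all(net) = 359.8/3 = 119.93 kPa.
Required width B = w / q_all(net) = 383 / 119.93 = 3.193 m.

B = 3.19 m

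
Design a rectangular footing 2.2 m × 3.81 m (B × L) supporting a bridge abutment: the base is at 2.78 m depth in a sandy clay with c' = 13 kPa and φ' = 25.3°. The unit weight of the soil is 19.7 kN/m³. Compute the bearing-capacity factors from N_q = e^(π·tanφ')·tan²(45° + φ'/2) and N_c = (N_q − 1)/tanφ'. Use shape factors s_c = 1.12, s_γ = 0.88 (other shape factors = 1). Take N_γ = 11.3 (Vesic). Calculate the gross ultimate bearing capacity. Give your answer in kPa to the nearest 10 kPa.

tan25.3° = 0.4727, so N_q = e^(π×0.4727)·tan²(57.65°) = 4.415 × 2.493 = 11.
N_c = (11 − 1)/tan25.3° = 21.17.
q = γ·D_f = 19.7 × 2.78 = 54.766 kPa.
c·N_c·s_c = 13 × 21.166 × 1.12 = 308.17 kPa
q·N_q = 54.766 × 11.005 = 602.7 kPa
0.5·γ·B·N_γ·s_γ = 0.5 × 19.7 × 2.2 × 11.3 × 0.88 = 215.49 kPa
q_ult = 308.17 + 602.7 + 215.49 = 1126.4 kPa.

q_ult ≈ 1130 kPa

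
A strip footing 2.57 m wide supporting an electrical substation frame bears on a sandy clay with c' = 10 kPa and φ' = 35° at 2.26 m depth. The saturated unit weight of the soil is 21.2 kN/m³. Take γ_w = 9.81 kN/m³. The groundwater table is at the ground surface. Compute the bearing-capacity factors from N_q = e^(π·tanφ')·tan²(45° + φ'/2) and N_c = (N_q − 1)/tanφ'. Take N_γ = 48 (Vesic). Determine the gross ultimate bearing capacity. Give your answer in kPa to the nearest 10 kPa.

q_ult ≈ 2020 kPa

tan35° = 0.7002, so N_q = e^(π×0.7002)·tan²(62.5°) = 9.023 × 3.69 = 33.3.
N_c = (33.3 − 1)/tan35° = 46.12.
Water table at ground surface, so effective unit weight γ' = 21.2 − 9.81 = 11.39 kN/m³ is used throughout; overburden q = 11.39 × 2.26 = 25.741 kPa; the same γ' applies in the ½γBN_γ term.
Cohesion term c·N_c = 10 × 46.124 = 461.24 kPa; surcharge term q·N_q = 25.741 × 33.296 = 857.09 kPa; self-weight term 0.5·γ·B·N_γ = 0.5 × 11.39 × 2.57 × 48 = 702.54 kPa.
q_ult = 461.24 + 857.09 + 702.54 = 2020.9 kPa.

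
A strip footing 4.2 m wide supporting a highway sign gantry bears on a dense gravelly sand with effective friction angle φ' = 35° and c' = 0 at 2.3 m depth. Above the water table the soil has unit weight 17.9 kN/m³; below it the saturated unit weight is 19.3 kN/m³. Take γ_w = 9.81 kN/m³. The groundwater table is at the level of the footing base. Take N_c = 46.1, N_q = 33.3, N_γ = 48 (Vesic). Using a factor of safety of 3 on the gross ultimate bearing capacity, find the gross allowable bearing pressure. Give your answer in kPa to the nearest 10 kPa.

q_all ≈ 780 kPa

Overburden at base level: q = 17.9 × 2.3 = 41.17 kPa.
Below the base the soil is submerged, so the ½γBN_γ term uses γ' = 19.3 − 9.81 = 9.49 kN/m³.
Surcharge term q·N_q = 41.17 × 33.3 = 1371 kPa; self-weight term 0.5·γ·B·N_γ = 0.5 × 9.49 × 4.2 × 48 = 956.59 kPa.
q_ult = 1371 + 956.59 = 2327.6 kPa.
q_all = 2327.6 / 3 = 775.85 kPa.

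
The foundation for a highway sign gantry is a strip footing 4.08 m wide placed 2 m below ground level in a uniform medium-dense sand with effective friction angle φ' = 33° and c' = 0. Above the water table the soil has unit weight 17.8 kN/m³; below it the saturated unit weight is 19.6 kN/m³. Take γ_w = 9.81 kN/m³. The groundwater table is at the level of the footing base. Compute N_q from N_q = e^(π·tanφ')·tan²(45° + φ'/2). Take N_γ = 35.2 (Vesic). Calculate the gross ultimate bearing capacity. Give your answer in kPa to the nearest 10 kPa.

tan33° = 0.6494, so N_q = e^(π×0.6494)·tan²(61.5°) = 7.692 × 3.392 = 26.09.
Overburden at base level: q = 17.8 × 2 = 35.6 kPa.
Below the base the soil is submerged, so the ½γBN_γ term uses γ' = 19.6 − 9.81 = 9.79 kN/m³.
Surcharge term q·N_q = 35.6 × 26.092 = 928.88 kPa; self-weight term 0.5·γ·B·N_γ = 0.5 × 9.79 × 4.08 × 35.2 = 703 kPa.
q_ult = 928.88 + 703 = 1631.9 kPa.

q_ult ≈ 1630 kPa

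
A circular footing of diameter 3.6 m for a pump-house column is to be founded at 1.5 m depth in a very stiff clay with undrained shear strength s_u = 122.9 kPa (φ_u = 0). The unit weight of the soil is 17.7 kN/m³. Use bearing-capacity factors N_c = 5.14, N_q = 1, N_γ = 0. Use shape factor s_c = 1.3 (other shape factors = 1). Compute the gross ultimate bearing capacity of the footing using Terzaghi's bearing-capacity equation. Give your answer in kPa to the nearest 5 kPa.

q_ult ≈ 850 kPa

Effective surcharge at the founding depth q = γ·D_f = 17.7 × 1.5 = 26.55 kPa.
q_ult = c·N_c·s_c + q·N_q
     = 122.9 × 5.14 × 1.3 + 26.55 × 1
     = 821.22 + 26.55 = 847.77 kPa.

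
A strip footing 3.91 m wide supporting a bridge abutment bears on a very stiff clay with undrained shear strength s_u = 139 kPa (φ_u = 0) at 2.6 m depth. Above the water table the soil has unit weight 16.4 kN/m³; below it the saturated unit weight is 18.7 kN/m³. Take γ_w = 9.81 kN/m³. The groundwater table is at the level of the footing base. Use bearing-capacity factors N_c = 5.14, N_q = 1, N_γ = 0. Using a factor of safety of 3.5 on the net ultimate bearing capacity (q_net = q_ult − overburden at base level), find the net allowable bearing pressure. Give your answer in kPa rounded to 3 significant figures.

Effective surcharge at the founding depth q = γ·D_f = 16.4 × 2.6 = 42.64 kPa.
q_ult = c·N_c + q·N_q
     = 139 × 5.14 + 42.64 × 1
     = 714.46 + 42.64 = 757.1 kPa.
q_net = 757.1 − 42.64 = 714.46 kPa.
q_all(net) = 714.46 / 3.5 = 204.13 kPa.

q_all(net) ≈ 204 kPa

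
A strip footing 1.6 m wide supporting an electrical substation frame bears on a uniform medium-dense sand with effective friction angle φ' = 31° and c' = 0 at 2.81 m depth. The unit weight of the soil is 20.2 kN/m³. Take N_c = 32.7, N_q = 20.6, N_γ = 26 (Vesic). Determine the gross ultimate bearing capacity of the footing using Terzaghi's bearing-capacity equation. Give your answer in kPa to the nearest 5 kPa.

q_ult ≈ 1590 kPa

Effective surcharge at the founding depth q = γ·D_f = 20.2 × 2.81 = 56.762 kPa.
q_ult = q·N_q + 0.5·γ·B·N_γ
     = 56.762 × 20.6 + 0.5 × 20.2 × 1.6 × 26
     = 1169.3 + 420.16 = 1589.5 kPa.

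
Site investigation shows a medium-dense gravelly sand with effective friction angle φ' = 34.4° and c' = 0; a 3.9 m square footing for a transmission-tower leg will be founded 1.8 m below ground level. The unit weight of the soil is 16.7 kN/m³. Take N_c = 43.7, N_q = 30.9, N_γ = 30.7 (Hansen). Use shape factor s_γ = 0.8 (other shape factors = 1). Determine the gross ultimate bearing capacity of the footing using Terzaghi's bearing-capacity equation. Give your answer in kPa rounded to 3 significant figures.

q_ult ≈ 1730 kPa

Overburden at base level: q = 16.7 × 1.8 = 30.06 kPa.
Surcharge term q·N_q = 30.06 × 30.9 = 928.85 kPa; self-weight term 0.5·γ·B·N_γ·s_γ = 0.5 × 16.7 × 3.9 × 30.7 × 0.8 = 799.8 kPa.
q_ult = 928.85 + 799.8 = 1728.7 kPa.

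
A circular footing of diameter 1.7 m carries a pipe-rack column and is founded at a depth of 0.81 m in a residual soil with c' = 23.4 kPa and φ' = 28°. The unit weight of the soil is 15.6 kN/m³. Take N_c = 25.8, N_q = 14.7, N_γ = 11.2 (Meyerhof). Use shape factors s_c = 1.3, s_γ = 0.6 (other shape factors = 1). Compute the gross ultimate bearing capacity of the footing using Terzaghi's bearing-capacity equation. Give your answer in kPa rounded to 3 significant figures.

q_ult ≈ 1060 kPa

q = γ·D_f = 15.6 × 0.81 = 12.636 kPa.
c·N_c·s_c = 23.4 × 25.8 × 1.3 = 784.84 kPa
q·N_q = 12.636 × 14.7 = 185.75 kPa
0.5·γ·B·N_γ·s_γ = 0.5 × 15.6 × 1.7 × 11.2 × 0.6 = 89.107 kPa
q_ult = 784.84 + 185.75 + 89.107 = 1059.7 kPa.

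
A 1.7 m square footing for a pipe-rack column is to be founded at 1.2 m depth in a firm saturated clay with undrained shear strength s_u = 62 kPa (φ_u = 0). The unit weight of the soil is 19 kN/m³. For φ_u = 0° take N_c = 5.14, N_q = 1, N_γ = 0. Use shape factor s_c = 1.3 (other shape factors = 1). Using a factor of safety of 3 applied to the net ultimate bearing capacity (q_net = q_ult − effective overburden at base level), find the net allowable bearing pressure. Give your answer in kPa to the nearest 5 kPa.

q = γ·D_f = 19 × 1.2 = 22.8 kPa.
c·N_c·s_c = 62 × 5.14 × 1.3 = 414.28 kPa
q·N_q = 22.8 × 1 = 22.8 kPa
q_ult = 414.28 + 22.8 = 437.08 kPa.
Net ultimate: q_net = 437.08 − 22.8 = 414.28 kPa.
q_all(net) = 414.28 / 3 = 138.09 kPa.

q_all(net) ≈ 140 kPa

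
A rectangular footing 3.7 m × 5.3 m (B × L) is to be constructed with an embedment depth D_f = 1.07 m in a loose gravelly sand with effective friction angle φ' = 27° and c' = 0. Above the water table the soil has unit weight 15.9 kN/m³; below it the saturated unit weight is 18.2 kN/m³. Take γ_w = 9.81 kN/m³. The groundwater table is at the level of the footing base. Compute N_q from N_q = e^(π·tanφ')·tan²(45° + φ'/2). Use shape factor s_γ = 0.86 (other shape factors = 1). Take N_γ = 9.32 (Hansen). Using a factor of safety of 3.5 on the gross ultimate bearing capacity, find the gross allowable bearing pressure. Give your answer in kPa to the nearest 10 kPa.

N_q = e^(π·tan27°)·tan²(58.5°) = 13.2.
Overburden at base level: q = 15.9 × 1.07 = 17.013 kPa.
Below the base the soil is submerged, so the ½γBN_γ term uses γ' = 18.2 − 9.81 = 8.39 kN/m³.
Surcharge term q·N_q = 17.013 × 13.199 = 224.56 kPa; self-weight term 0.5·γ·B·N_γ·s_γ = 0.5 × 8.39 × 3.7 × 9.32 × 0.86 = 124.41 kPa.
q_ult = 224.56 + 124.41 = 348.97 kPa.
q_all = 348.97 / 3.5 = 99.704 kPa.

q_all ≈ 100 kPa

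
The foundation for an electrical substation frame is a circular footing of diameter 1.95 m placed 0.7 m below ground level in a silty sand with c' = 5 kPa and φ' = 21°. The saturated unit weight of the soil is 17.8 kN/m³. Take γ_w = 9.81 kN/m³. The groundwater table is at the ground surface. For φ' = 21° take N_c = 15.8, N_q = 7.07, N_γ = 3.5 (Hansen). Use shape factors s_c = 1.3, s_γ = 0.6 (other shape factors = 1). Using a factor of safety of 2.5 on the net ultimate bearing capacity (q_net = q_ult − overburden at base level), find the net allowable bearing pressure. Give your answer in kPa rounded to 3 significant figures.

With the water table at the surface the whole profile is submerged: γ' = 17.8 − 9.81 = 7.99 kN/m³, so q = γ'·D_f = 5.593 kPa; the same γ' applies in the ½γBN_γ term.
q_ult = c·N_c·s_c + q·N_q + 0.5·γ·B·N_γ·s_γ
     = 5 × 15.8 × 1.3 + 5.593 × 7.07 + 0.5 × 7.99 × 1.95 × 3.5 × 0.6
     = 102.7 + 39.543 + 16.36 = 158.6 kPa.
q_net = 158.6 − 5.593 = 153.01 kPa.
q_all(net) = 153.01 / 2.5 = 61.204 kPa.

q_all(net) ≈ 61.2 kPa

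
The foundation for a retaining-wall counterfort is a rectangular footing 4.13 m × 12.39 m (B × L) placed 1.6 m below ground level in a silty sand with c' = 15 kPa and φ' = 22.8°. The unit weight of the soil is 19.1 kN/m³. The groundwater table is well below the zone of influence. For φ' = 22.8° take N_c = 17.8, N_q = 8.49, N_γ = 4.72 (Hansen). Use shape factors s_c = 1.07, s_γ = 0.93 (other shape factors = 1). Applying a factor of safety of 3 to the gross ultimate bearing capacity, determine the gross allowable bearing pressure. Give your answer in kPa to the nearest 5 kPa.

Effective surcharge at the founding depth q = γ·D_f = 19.1 × 1.6 = 30.56 kPa.
q_ult = c·N_c·s_c + q·N_q + 0.5·γ·B·N_γ·s_γ
     = 15 × 17.8 × 1.07 + 30.56 × 8.49 + 0.5 × 19.1 × 4.13 × 4.72 × 0.93
     = 285.69 + 259.45 + 173.13 = 718.28 kPa.
q_all = q_ult / FS = 718.28 / 3 = 239.43 kPa.

q_all ≈ 240 kPa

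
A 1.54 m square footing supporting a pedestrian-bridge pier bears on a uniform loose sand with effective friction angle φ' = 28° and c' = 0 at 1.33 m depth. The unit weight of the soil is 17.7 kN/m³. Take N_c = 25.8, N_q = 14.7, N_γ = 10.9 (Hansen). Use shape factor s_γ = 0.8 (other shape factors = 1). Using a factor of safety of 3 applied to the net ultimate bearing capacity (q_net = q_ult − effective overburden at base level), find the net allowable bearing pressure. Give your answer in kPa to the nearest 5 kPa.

q = γ·D_f = 17.7 × 1.33 = 23.541 kPa.
q·N_q = 23.541 × 14.7 = 346.05 kPa
0.5·γ·B·N_γ·s_γ = 0.5 × 17.7 × 1.54 × 10.9 × 0.8 = 118.84 kPa
q_ult = 346.05 + 118.84 = 464.9 kPa.
Net ultimate: q_net = 464.9 − 23.541 = 441.36 kPa.
q_all(net) = 441.36 / 3 = 147.12 kPa.

q_all(net) ≈ 145 kPa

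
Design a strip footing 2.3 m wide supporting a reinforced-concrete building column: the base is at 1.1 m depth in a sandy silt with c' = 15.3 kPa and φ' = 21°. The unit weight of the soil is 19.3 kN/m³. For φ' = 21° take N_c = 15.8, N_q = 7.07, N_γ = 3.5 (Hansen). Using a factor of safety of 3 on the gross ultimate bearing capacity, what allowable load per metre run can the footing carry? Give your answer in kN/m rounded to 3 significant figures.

q = γ·D_f = 19.3 × 1.1 = 21.23 kPa.
c·N_c = 15.3 × 15.8 = 241.74 kPa
q·N_q = 21.23 × 7.07 = 150.1 kPa
0.5·γ·B·N_γ = 0.5 × 19.3 × 2.3 × 3.5 = 77.683 kPa
q_ult = 241.74 + 150.1 + 77.683 = 469.52 kPa.
Gross allowable pressure q_all = 469.52 / 3 = 156.51 kPa.
Allowable wall load = q_all × B = 156.51 × 2.3 = 359.96 kN per metre run.

≈ 360 kN/m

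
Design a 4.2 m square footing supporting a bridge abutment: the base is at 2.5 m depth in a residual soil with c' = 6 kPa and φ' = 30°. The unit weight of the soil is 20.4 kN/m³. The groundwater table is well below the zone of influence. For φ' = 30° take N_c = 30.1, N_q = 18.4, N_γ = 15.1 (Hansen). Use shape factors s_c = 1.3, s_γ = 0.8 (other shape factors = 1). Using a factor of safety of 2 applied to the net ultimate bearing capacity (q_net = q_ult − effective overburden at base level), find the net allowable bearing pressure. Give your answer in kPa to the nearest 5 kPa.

q_all(net) ≈ 820 kPa

Effective surcharge at the founding depth q = γ·D_f = 20.4 × 2.5 = 51 kPa.
q_ult = c·N_c·s_c + q·N_q + 0.5·γ·B·N_γ·s_γ
     = 6 × 30.1 × 1.3 + 51 × 18.4 + 0.5 × 20.4 × 4.2 × 15.1 × 0.8
     = 234.78 + 938.4 + 517.51 = 1690.7 kPa.
Net ultimate: q_net = 1690.7 − 51 = 1639.7 kPa.
q_all(net) = 1639.7 / 2 = 819.84 kPa.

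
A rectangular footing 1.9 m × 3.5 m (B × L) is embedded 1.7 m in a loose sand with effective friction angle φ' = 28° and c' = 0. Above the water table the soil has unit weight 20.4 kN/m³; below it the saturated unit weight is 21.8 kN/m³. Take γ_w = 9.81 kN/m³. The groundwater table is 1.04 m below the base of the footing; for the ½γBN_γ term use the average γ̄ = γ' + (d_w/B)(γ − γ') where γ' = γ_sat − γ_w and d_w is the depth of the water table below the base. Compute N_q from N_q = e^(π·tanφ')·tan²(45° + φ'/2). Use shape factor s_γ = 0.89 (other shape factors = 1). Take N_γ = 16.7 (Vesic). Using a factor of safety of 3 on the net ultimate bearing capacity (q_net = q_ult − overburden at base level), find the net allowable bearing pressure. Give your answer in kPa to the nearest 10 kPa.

N_q = e^(π·tan28°)·tan²(59°) = 14.72.
Effective surcharge at the founding depth q = γ·D_f = 20.4 × 1.7 = 34.68 kPa.
With d_w = 1.04 m < B, γ̄ = 11.99 + (1.04/1.9) × (20.4 − 11.99) = 16.593 kN/m³.
q_ult = q·N_q + 0.5·γ·B·N_γ·s_γ
     = 34.68 × 14.72 + 0.5 × 16.593 × 1.9 × 16.7 × 0.89
     = 510.49 + 234.3 = 744.78 kPa.
q_net = 744.78 − 34.68 = 710.1 kPa.
q_all(net) = 710.1 / 3 = 236.7 kPa.

q_all(net) ≈ 240 kPa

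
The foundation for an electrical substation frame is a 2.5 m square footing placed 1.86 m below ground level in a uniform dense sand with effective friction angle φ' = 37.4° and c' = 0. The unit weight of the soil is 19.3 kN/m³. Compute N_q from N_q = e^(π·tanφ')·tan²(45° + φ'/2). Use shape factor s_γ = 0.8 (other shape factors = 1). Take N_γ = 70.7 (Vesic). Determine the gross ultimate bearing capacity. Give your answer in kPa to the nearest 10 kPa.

q_ult ≈ 2990 kPa

tan37.4° = 0.7646, so N_q = e^(π×0.7646)·tan²(63.7°) = 11.044 × 4.094 = 45.22.
Effective surcharge at the founding depth q = γ·D_f = 19.3 × 1.86 = 35.898 kPa.
q_ult = q·N_q + 0.5·γ·B·N_γ·s_γ
     = 35.898 × 45.215 + 0.5 × 19.3 × 2.5 × 70.7 × 0.8
     = 1623.1 + 1364.5 = 2987.6 kPa.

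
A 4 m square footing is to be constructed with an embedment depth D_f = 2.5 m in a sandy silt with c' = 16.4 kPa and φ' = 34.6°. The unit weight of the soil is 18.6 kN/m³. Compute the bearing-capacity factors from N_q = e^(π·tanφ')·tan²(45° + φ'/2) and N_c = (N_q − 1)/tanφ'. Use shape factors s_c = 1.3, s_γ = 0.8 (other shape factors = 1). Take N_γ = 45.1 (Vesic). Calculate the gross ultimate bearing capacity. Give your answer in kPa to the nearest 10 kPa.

tan34.6° = 0.6899, so N_q = e^(π×0.6899)·tan²(62.3°) = 8.734 × 3.628 = 31.69.
N_c = (31.69 − 1)/tan34.6° = 44.48.
q = γ·D_f = 18.6 × 2.5 = 46.5 kPa.
c·N_c·s_c = 16.4 × 44.483 × 1.3 = 948.39 kPa
q·N_q = 46.5 × 31.687 = 1473.4 kPa
0.5·γ·B·N_γ·s_γ = 0.5 × 18.6 × 4 × 45.1 × 0.8 = 1342.2 kPa
q_ult = 948.39 + 1473.4 + 1342.2 = 3764 kPa.

q_ult ≈ 3760 kPa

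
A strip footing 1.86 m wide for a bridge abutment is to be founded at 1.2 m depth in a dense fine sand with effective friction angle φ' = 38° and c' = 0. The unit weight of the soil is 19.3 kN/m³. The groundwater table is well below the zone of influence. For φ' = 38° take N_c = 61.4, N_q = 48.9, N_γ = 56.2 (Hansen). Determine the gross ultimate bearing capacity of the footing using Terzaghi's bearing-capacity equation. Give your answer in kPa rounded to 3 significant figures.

Overburden at base level: q = 19.3 × 1.2 = 23.16 kPa.
Surcharge term q·N_q = 23.16 × 48.9 = 1132.5 kPa; self-weight term 0.5·γ·B·N_γ = 0.5 × 19.3 × 1.86 × 56.2 = 1008.7 kPa.
q_ult = 1132.5 + 1008.7 = 2141.3 kPa.

q_ult ≈ 2140 kPa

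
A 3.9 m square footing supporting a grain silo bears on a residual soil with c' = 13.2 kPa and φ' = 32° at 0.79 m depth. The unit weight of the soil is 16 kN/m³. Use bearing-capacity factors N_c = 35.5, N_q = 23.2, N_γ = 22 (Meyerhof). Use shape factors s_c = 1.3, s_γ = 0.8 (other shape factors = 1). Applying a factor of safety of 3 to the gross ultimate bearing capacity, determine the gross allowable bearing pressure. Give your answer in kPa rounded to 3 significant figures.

q = γ·D_f = 16 × 0.79 = 12.64 kPa.
c·N_c·s_c = 13.2 × 35.5 × 1.3 = 609.18 kPa
q·N_q = 12.64 × 23.2 = 293.25 kPa
0.5·γ·B·N_γ·s_γ = 0.5 × 16 × 3.9 × 22 × 0.8 = 549.12 kPa
q_ult = 609.18 + 293.25 + 549.12 = 1451.5 kPa.
q_all = q_ult / FS = 1451.5 / 3 = 483.85 kPa.

q_all ≈ 484 kPa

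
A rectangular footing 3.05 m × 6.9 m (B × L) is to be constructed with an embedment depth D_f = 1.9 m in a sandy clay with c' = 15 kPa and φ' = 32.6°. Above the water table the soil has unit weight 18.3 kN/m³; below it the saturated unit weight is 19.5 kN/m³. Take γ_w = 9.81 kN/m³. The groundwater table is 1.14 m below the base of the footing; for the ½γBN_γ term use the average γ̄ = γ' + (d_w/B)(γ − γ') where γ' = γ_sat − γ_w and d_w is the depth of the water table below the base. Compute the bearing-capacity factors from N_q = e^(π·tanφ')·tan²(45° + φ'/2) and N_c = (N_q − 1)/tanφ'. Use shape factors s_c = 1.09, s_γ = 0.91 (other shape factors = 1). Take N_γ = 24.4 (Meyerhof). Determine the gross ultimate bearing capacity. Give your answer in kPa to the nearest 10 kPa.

tan32.6° = 0.6395, so N_q = e^(π×0.6395)·tan²(61.3°) = 7.457 × 3.336 = 24.88.
N_c = (24.88 − 1)/tan32.6° = 37.34.
q = γ·D_f = 18.3 × 1.9 = 34.77 kPa.
γ' = 9.69 kN/m³; averaging over the depth B below the base, γ̄ = γ' + (d_w/B)(γ − γ') = 12.908 kN/m³.
c·N_c·s_c = 15 × 37.337 × 1.09 = 610.45 kPa
q·N_q = 34.77 × 24.878 = 865 kPa
0.5·γ·B·N_γ·s_γ = 0.5 × 12.908 × 3.05 × 24.4 × 0.91 = 437.08 kPa
q_ult = 610.45 + 865 + 437.08 = 1912.5 kPa.

q_ult ≈ 1910 kPa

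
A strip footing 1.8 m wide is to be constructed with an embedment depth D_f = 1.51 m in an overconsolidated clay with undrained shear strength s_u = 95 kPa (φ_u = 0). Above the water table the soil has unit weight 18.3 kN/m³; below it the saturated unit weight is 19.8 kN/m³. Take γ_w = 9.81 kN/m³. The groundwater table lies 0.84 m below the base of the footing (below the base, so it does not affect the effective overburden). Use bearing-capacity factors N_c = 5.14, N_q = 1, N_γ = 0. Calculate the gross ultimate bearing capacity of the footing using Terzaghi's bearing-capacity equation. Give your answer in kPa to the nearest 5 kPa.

q_ult ≈ 515 kPa

Effective surcharge at the founding depth q = γ·D_f = 18.3 × 1.51 = 27.633 kPa.
q_ult = c·N_c + q·N_q
     = 95 × 5.14 + 27.633 × 1
     = 488.3 + 27.633 = 515.93 kPa.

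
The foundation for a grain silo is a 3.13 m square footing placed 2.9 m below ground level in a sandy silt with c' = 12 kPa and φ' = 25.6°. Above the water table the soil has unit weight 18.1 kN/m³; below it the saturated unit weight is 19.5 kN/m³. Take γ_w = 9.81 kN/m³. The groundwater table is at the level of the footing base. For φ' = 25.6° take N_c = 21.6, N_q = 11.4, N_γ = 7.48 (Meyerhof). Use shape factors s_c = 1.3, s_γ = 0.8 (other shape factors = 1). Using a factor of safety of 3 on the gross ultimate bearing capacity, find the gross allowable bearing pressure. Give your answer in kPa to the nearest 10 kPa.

q_all ≈ 340 kPa

q = γ·D_f = 18.1 × 2.9 = 52.49 kPa.
For the ½γBN_γ term take γ' = 19.5 − 9.81 = 9.69 kN/m³ (soil below base is submerged).
c·N_c·s_c = 12 × 21.6 × 1.3 = 336.96 kPa
q·N_q = 52.49 × 11.4 = 598.39 kPa
0.5·γ·B·N_γ·s_γ = 0.5 × 9.69 × 3.13 × 7.48 × 0.8 = 90.746 kPa
q_ult = 336.96 + 598.39 + 90.746 = 1026.1 kPa.
q_all = 1026.1 / 3 = 342.03 kPa.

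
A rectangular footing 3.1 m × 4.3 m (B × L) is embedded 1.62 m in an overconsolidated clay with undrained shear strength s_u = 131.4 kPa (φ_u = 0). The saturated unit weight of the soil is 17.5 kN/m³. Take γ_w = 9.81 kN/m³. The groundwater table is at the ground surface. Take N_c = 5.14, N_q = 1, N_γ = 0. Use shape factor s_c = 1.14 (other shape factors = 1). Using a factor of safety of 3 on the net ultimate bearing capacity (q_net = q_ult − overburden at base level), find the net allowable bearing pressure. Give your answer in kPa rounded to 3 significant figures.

q_all(net) ≈ 257 kPa

Water table at ground surface, so effective unit weight γ' = 17.5 − 9.81 = 7.69 kN/m³ is used throughout; overburden q = 7.69 × 1.62 = 12.458 kPa.
Cohesion term c·N_c·s_c = 131.4 × 5.14 × 1.14 = 769.95 kPa; surcharge term q·N_q = 12.458 × 1 = 12.458 kPa.
q_ult = 769.95 + 12.458 = 782.41 kPa.
q_net = 782.41 − 12.458 = 769.95 kPa.
q_all(net) = 769.95 / 3 = 256.65 kPa.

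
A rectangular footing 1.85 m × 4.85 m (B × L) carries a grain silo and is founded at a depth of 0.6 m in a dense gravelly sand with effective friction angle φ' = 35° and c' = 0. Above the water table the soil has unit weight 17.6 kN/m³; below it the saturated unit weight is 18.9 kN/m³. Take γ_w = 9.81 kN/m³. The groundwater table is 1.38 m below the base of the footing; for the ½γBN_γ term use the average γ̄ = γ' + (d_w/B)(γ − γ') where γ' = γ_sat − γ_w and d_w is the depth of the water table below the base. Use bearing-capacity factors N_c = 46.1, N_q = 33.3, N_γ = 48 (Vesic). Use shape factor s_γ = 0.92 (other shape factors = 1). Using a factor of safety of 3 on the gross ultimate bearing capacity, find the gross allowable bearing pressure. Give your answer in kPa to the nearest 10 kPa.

Effective surcharge at the founding depth q = γ·D_f = 17.6 × 0.6 = 10.56 kPa.
With d_w = 1.38 m < B, γ̄ = 9.09 + (1.38/1.85) × (17.6 − 9.09) = 15.438 kN/m³.
q_ult = q·N_q + 0.5·γ·B·N_γ·s_γ
     = 10.56 × 33.3 + 0.5 × 15.438 × 1.85 × 48 × 0.92
     = 351.65 + 630.61 = 982.26 kPa.
q_all = 982.26 / 3 = 327.42 kPa.

q_all ≈ 330 kPa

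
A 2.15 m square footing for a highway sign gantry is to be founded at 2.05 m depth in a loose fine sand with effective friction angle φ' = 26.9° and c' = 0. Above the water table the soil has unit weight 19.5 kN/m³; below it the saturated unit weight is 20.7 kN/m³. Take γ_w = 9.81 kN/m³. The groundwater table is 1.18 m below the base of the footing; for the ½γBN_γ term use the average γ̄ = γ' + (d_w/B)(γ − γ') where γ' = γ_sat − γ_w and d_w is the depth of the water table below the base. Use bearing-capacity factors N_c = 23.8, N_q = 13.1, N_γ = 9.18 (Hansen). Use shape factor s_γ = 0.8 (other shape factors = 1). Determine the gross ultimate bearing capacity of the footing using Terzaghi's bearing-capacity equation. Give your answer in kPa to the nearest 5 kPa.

q = γ·D_f = 19.5 × 2.05 = 39.975 kPa.
γ' = 10.89 kN/m³; averaging over the depth B below the base, γ̄ = γ' + (d_w/B)(γ − γ') = 15.615 kN/m³.
q·N_q = 39.975 × 13.1 = 523.67 kPa
0.5·γ·B·N_γ·s_γ = 0.5 × 15.615 × 2.15 × 9.18 × 0.8 = 123.28 kPa
q_ult = 523.67 + 123.28 = 646.95 kPa.

q_ult ≈ 645 kPa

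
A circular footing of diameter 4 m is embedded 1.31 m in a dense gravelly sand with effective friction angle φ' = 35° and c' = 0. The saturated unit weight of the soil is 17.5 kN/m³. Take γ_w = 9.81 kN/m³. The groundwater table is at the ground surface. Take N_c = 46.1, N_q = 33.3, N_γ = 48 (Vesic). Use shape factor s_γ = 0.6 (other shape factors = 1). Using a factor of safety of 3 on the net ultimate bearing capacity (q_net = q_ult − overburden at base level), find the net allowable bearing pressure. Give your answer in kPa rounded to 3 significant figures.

Water table at ground surface, so effective unit weight γ' = 17.5 − 9.81 = 7.69 kN/m³ is used throughout; overburden q = 7.69 × 1.31 = 10.074 kPa; the same γ' applies in the ½γBN_γ term.
Surcharge term q·N_q = 10.074 × 33.3 = 335.46 kPa; self-weight term 0.5·γ·B·N_γ·s_γ = 0.5 × 7.69 × 4 × 48 × 0.6 = 442.94 kPa.
q_ult = 335.46 + 442.94 = 778.4 kPa.
q_net = 778.4 − 10.074 = 768.33 kPa.
q_all(net) = 768.33 / 3 = 256.11 kPa.

q_all(net) ≈ 256 kPa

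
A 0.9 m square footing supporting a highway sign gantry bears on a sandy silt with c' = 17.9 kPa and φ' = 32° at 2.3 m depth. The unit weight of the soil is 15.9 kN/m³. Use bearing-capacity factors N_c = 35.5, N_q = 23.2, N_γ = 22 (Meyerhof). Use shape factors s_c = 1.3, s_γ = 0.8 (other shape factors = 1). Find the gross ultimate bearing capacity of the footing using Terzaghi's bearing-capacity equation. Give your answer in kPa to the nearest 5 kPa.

q_ult ≈ 1800 kPa

q = γ·D_f = 15.9 × 2.3 = 36.57 kPa.
c·N_c·s_c = 17.9 × 35.5 × 1.3 = 826.08 kPa
q·N_q = 36.57 × 23.2 = 848.42 kPa
0.5·γ·B·N_γ·s_γ = 0.5 × 15.9 × 0.9 × 22 × 0.8 = 125.93 kPa
q_ult = 826.08 + 848.42 + 125.93 = 1800.4 kPa.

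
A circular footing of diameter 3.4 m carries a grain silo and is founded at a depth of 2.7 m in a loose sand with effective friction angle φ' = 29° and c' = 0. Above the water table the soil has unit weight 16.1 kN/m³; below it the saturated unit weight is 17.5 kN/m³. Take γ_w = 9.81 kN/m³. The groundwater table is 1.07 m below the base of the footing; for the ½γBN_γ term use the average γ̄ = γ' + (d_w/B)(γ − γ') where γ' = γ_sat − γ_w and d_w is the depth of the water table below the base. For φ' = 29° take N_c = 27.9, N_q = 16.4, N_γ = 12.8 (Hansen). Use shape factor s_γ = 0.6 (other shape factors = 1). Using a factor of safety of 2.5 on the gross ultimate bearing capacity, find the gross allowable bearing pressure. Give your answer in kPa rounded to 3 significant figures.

Overburden at base level: q = 16.1 × 2.7 = 43.47 kPa.
The water table is 1.07 m below the base (< B = 3.4 m), so the ½γBN_γ term uses γ̄ = γ' + (d_w/B)(γ − γ') = 7.69 + (1.07/3.4)(16.1 − 7.69) = 10.337 kN/m³.
Surcharge term q·N_q = 43.47 × 16.4 = 712.91 kPa; self-weight term 0.5·γ·B·N_γ·s_γ = 0.5 × 10.337 × 3.4 × 12.8 × 0.6 = 134.96 kPa.
q_ult = 712.91 + 134.96 = 847.86 kPa.
q_all = 847.86 / 2.5 = 339.15 kPa.

q_all ≈ 339 kPa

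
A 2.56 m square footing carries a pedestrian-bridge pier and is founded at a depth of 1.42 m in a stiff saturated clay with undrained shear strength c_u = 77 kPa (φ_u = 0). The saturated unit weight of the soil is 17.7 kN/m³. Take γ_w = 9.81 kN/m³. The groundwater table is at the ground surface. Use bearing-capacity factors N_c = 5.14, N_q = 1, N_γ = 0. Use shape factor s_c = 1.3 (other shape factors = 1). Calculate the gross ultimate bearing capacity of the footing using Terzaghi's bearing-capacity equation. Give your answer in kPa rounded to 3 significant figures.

γ' = 17.7 − 9.81 = 7.89 kN/m³ (submerged throughout). q = 7.89 × 1.42 = 11.204 kPa.
c·N_c·s_c = 77 × 5.14 × 1.3 = 514.51 kPa
q·N_q = 11.204 × 1 = 11.204 kPa
q_ult = 514.51 + 11.204 = 525.72 kPa.

q_ult ≈ 526 kPa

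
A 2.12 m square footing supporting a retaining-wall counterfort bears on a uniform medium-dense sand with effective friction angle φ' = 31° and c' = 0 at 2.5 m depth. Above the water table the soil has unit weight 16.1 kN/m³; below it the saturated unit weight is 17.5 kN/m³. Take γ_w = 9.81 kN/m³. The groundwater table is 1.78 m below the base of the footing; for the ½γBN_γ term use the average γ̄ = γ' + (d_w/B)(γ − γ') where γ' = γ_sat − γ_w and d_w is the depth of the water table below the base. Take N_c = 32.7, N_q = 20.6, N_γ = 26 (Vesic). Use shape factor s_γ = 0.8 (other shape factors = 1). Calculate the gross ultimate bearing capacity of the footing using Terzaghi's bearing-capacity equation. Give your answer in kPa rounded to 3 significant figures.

q_ult ≈ 1150 kPa

q = γ·D_f = 16.1 × 2.5 = 40.25 kPa.
γ' = 7.69 kN/m³; averaging over the depth B below the base, γ̄ = γ' + (d_w/B)(γ − γ') = 14.751 kN/m³.
q·N_q = 40.25 × 20.6 = 829.15 kPa
0.5·γ·B·N_γ·s_γ = 0.5 × 14.751 × 2.12 × 26 × 0.8 = 325.24 kPa
q_ult = 829.15 + 325.24 = 1154.4 kPa.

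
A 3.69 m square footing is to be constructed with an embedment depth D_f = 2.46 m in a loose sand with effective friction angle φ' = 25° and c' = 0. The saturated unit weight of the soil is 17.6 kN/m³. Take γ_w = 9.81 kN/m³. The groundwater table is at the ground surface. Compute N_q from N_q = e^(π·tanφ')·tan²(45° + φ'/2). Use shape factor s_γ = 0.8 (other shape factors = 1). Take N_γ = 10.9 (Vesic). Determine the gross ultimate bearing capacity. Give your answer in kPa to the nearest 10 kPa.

q_ult ≈ 330 kPa

tan25° = 0.4663, so N_q = e^(π×0.4663)·tan²(57.5°) = 4.327 × 2.464 = 10.66.
With the water table at the surface the whole profile is submerged: γ' = 17.6 − 9.81 = 7.79 kN/m³, so q = γ'·D_f = 19.163 kPa; the same γ' applies in the ½γBN_γ term.
q_ult = q·N_q + 0.5·γ·B·N_γ·s_γ
     = 19.163 × 10.662 + 0.5 × 7.79 × 3.69 × 10.9 × 0.8
     = 204.32 + 125.33 = 329.65 kPa.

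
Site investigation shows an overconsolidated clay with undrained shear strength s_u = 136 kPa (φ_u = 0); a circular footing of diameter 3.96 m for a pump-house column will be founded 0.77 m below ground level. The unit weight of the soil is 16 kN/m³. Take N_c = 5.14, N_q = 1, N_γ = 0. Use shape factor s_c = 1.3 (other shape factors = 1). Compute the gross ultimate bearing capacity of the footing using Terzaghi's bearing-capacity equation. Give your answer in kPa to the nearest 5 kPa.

q_ult ≈ 920 kPa

q = γ·D_f = 16 × 0.77 = 12.32 kPa.
c·N_c·s_c = 136 × 5.14 × 1.3 = 908.75 kPa
q·N_q = 12.32 × 1 = 12.32 kPa
q_ult = 908.75 + 12.32 = 921.07 kPa.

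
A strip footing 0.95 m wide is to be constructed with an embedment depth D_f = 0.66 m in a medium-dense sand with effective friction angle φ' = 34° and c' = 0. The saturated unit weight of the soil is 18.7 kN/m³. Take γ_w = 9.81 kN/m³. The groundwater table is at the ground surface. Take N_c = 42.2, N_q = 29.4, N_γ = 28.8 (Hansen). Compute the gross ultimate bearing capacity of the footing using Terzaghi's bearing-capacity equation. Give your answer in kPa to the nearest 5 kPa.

q_ult ≈ 295 kPa

γ' = 18.7 − 9.81 = 8.89 kN/m³ (submerged throughout). q = 8.89 × 0.66 = 5.8674 kPa; the same γ' applies in the ½γBN_γ term.
q·N_q = 5.8674 × 29.4 = 172.5 kPa
0.5·γ·B·N_γ = 0.5 × 8.89 × 0.95 × 28.8 = 121.62 kPa
q_ult = 172.5 + 121.62 = 294.12 kPa.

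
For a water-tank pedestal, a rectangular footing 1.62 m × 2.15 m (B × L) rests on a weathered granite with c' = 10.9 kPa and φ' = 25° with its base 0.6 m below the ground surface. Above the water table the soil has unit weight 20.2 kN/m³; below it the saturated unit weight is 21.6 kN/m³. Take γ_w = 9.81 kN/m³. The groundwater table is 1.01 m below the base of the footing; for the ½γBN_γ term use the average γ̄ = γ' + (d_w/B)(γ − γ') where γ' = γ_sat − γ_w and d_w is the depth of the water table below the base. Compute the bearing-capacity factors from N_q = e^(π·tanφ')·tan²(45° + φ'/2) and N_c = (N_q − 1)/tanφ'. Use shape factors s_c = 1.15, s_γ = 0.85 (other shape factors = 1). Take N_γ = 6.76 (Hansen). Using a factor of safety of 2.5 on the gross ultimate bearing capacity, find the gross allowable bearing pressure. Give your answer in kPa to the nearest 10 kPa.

N_q = e^(π·tan25°)·tan²(57.5°) = 10.66; N_c = (N_q − 1)/tanφ' = 20.72.
Effective surcharge at the founding depth q = γ·D_f = 20.2 × 0.6 = 12.12 kPa.
With d_w = 1.01 m < B, γ̄ = 11.79 + (1.01/1.62) × (20.2 − 11.79) = 17.033 kN/m³.
q_ult = c·N_c·s_c + q·N_q + 0.5·γ·B·N_γ·s_γ
     = 10.9 × 20.721 × 1.15 + 12.12 × 10.662 + 0.5 × 17.033 × 1.62 × 6.76 × 0.85
     = 259.73 + 129.23 + 79.277 = 468.23 kPa.
q_all = 468.23 / 2.5 = 187.29 kPa.

q_all ≈ 190 kPa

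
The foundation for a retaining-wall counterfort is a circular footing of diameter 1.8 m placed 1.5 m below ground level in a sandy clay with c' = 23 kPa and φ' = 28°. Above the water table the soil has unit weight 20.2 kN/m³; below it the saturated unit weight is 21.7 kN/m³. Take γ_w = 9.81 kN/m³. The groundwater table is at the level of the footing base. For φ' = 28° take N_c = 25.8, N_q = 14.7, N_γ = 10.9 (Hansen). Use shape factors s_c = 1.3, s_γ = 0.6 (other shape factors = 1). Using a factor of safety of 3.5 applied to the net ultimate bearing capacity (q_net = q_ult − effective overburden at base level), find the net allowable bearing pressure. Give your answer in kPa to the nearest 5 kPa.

q_all(net) ≈ 360 kPa

Overburden at base level: q = 20.2 × 1.5 = 30.3 kPa.
Below the base the soil is submerged, so the ½γBN_γ term uses γ' = 21.7 − 9.81 = 11.89 kN/m³.
Cohesion term c·N_c·s_c = 23 × 25.8 × 1.3 = 771.42 kPa; surcharge term q·N_q = 30.3 × 14.7 = 445.41 kPa; self-weight term 0.5·γ·B·N_γ·s_γ = 0.5 × 11.89 × 1.8 × 10.9 × 0.6 = 69.985 kPa.
q_ult = 771.42 + 445.41 + 69.985 = 1286.8 kPa.
Net ultimate: q_net = 1286.8 − 30.3 = 1256.5 kPa.
q_all(net) = 1256.5 / 3.5 = 359 kPa.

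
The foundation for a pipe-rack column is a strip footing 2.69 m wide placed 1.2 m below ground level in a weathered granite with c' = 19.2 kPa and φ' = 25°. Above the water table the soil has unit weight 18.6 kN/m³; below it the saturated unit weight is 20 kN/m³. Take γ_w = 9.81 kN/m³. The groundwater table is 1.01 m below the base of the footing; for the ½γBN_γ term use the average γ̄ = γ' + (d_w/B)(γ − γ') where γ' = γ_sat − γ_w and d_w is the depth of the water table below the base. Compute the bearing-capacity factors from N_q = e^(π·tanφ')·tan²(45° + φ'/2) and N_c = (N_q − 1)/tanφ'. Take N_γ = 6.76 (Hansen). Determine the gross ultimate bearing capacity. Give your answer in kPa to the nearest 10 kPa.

tan25° = 0.4663, so N_q = e^(π×0.4663)·tan²(57.5°) = 4.327 × 2.464 = 10.66.
N_c = (10.66 − 1)/tan25° = 20.72.
Effective surcharge at the founding depth q = γ·D_f = 18.6 × 1.2 = 22.32 kPa.
With d_w = 1.01 m < B, γ̄ = 10.19 + (1.01/2.69) × (18.6 − 10.19) = 13.348 kN/m³.
q_ult = c·N_c + q·N_q + 0.5·γ·B·N_γ
     = 19.2 × 20.721 + 22.32 × 10.662 + 0.5 × 13.348 × 2.69 × 6.76
     = 397.83 + 237.98 + 121.36 = 757.17 kPa.

q_ult ≈ 760 kPa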